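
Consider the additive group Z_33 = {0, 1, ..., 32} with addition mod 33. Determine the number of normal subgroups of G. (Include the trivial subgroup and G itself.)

4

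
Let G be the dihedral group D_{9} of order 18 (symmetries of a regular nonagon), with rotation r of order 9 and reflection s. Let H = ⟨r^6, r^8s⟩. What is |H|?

|⟨r^6⟩| = 3 and |⟨r^8s⟩| = 2, so |H| is a multiple of lcm(3, 2) = 6 and divides |G| = 18.
Closing under the operation: H = {e, r^3, r^6, r^2s, r^5s, r^8s}, so |H| = 6.

6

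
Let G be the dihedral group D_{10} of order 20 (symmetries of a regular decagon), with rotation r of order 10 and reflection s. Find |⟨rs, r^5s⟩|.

10

|⟨rs⟩| = 2 and |⟨r^5s⟩| = 2, so |H| is a multiple of lcm(2, 2) = 2 and divides |G| = 20.
Closing under the operation: H = {e, r^2, r^4, r^6, r^8, rs, r^3s, r^5s, r^7s, r^9s}, so |H| = 10.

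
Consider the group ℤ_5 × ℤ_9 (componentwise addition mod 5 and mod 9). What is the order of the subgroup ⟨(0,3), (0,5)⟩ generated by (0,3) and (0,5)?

9

|⟨(0,3)⟩| = 3 and |⟨(0,5)⟩| = 9, so |H| is a multiple of lcm(3, 9) = 9 and divides |G| = 45.
Closing under the operation: H = {(0,0), (0,1), (0,2), (0,3), (0,4), (0,5), (0,6), (0,7), (0,8)}, so |H| = 9.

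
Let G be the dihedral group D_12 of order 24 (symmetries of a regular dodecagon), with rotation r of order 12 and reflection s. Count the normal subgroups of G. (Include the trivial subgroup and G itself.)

9

G has 34 subgroups. Checking conjugation-invariance by order — order 1: 1/1 normal; order 2: 1/13 normal; order 3: 1/1 normal; order 4: 1/7 normal; order 6: 1/5 normal; order 8: 0/3 normal; order 12: 3/3 normal; order 24: 1/1 normal.
Total normal subgroups: 9.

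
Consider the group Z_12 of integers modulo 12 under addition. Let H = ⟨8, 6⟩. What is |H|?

6

|⟨8⟩| = 3 and |⟨6⟩| = 2, so |H| is a multiple of lcm(3, 2) = 6 and divides |G| = 12.
Closing under the operation: H = {0, 2, 4, 6, 8, 10}, so |H| = 6.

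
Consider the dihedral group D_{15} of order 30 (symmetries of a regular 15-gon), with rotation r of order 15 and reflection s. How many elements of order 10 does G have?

No element of G has order 10 (even though 10 | 30).

0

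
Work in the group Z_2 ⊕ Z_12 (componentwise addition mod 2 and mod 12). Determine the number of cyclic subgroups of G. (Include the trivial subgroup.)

Group the elements of G by the cyclic subgroup they generate; each cyclic subgroup of order d accounts for φ(d) elements.
Cyclic subgroups by order — order 1: 1; order 2: 3; order 3: 1; order 4: 2; order 6: 3; order 12: 2.
Total: 12.

12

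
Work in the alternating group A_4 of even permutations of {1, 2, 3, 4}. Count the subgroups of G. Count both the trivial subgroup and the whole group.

10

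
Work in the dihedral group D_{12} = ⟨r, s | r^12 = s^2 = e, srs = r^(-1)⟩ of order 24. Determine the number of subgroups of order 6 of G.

|G| = 24 and 6 | 24, so subgroups of order 6 are possible by Lagrange.
The subgroups of order 6 are: {e, r^2, r^4, r^6, r^8, r^10}; {e, r^4, r^8, r^2s, r^6s, r^10s}; {e, r^4, r^8, r^3s, r^7s, r^11s}; {e, r^4, r^8, s, r^4s, r^8s}; … (5 in all).
So G has 5 subgroups of order 6.

5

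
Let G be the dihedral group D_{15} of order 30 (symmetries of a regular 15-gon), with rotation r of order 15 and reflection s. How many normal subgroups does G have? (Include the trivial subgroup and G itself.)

G has 28 subgroups. Checking conjugation-invariance by order — order 1: 1/1 normal; order 2: 0/15 normal; order 3: 1/1 normal; order 5: 1/1 normal; order 6: 0/5 normal; order 10: 0/3 normal; order 15: 1/1 normal; order 30: 1/1 normal.
Total normal subgroups: 5.

5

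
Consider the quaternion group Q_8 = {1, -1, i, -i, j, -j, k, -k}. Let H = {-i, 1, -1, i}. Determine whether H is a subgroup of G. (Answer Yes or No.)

Yes

|H| = 4 divides |G| = 8, consistent with Lagrange.
H contains the identity, every element's inverse is in H, and H is closed under ·: it is a subgroup.
In fact H = ⟨-i⟩.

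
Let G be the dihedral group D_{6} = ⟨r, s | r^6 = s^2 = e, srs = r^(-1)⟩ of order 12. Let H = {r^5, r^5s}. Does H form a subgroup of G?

No

The identity e ∉ H, so H is not a subgroup.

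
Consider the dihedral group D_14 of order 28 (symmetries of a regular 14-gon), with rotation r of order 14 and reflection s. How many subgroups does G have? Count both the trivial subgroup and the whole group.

|G| = 28, so by Lagrange every subgroup order divides 28. Divisors: 1, 2, 4, 7, 14, 28.
Subgroups by order — order 1: 1; order 2: 15; order 4: 7; order 7: 1; order 14: 3; order 28: 1.
Total: 1 + 15 + 7 + 1 + 3 + 1 = 28.

28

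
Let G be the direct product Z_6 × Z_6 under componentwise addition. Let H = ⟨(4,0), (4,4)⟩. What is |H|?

9

|⟨(4,0)⟩| = 3 and |⟨(4,4)⟩| = 3, so |H| is a multiple of lcm(3, 3) = 3 and divides |G| = 36.
Closing under the operation: H = {(0,0), (0,2), (0,4), (2,0), (2,2), (2,4), (4,0), (4,2), (4,4)}, so |H| = 9.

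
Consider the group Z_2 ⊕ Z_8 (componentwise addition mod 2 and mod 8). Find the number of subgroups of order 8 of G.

|G| = 16 and 8 | 16, so subgroups of order 8 are possible by Lagrange.
The subgroups of order 8 are: {(0,0), (0,1), (0,2), (0,3), (0,4), (0,5), (0,6), (0,7)}; {(0,0), (0,2), (0,4), (0,6), (1,0), (1,2), (1,4), (1,6)}; {(0,0), (0,2), (0,4), (0,6), (1,1), (1,3), (1,5), (1,7)}.
So G has 3 subgroups of order 8.

3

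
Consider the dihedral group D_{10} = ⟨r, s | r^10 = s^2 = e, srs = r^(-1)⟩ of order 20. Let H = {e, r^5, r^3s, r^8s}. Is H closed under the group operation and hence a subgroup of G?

|H| = 4 divides |G| = 20, consistent with Lagrange.
H contains the identity, every element's inverse is in H, and H is closed under ·: it is a subgroup.

Yes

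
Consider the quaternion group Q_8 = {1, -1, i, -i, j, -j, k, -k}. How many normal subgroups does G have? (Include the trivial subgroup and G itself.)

G has 6 subgroups. Checking conjugation-invariance by order — order 1: 1/1 normal; order 2: 1/1 normal; order 4: 3/3 normal; order 8: 1/1 normal.
Total normal subgroups: 6.

6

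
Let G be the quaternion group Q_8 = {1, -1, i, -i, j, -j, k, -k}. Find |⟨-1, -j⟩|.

|⟨-1⟩| = 2 and |⟨-j⟩| = 4, so |H| is a multiple of lcm(2, 4) = 4 and divides |G| = 8.
Closing under the operation: H = {1, -1, j, -j}, so |H| = 4.

4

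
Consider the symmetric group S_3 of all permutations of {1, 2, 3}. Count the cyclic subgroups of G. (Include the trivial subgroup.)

Group the elements of G by the cyclic subgroup they generate; each cyclic subgroup of order d accounts for φ(d) elements.
Cyclic subgroups by order — order 1: 1; order 2: 3; order 3: 1.
Total: 5.

5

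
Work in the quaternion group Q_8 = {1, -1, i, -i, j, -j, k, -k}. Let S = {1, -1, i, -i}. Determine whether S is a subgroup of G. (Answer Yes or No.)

|S| = 4 divides |G| = 8, consistent with Lagrange.
S contains the identity, every element's inverse is in S, and S is closed under ·: it is a subgroup.
In fact S = ⟨-i⟩.

Yes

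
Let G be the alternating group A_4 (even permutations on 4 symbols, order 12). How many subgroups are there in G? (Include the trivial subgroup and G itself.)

|G| = 12, so by Lagrange every subgroup order divides 12. Divisors: 1, 2, 3, 4, 6, 12.
Subgroups by order — order 1: 1; order 2: 3; order 3: 4; order 4: 1; order 6: 0; order 12: 1.
Total: 1 + 3 + 4 + 1 + 0 + 1 = 10.

10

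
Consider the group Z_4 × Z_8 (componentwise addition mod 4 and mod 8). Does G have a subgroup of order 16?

Yes

16 | 32. A subgroup of order 16 is {(0,0), (0,1), (0,2), (0,3), (0,4), (0,5), (0,6), (0,7), (2,0), (2,1), (2,2), (2,3), (2,4), (2,5), (2,6), (2,7)}.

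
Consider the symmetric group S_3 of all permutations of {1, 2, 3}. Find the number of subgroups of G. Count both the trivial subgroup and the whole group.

6

|G| = 6, so by Lagrange every subgroup order divides 6. Divisors: 1, 2, 3, 6.
Subgroups by order — order 1: 1; order 2: 3; order 3: 1; order 6: 1.
Total: 1 + 3 + 1 + 1 = 6.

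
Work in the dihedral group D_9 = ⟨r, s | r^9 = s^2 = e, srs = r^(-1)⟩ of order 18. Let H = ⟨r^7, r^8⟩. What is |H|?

|⟨r^7⟩| = 9 and |⟨r^8⟩| = 9, so |H| is a multiple of lcm(9, 9) = 9 and divides |G| = 18.
Closing under the operation: H = {e, r, r^2, r^3, r^4, r^5, r^6, r^7, r^8}, so |H| = 9.

9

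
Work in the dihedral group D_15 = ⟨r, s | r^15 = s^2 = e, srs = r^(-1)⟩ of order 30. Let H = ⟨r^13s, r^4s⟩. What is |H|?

10

|⟨r^13s⟩| = 2 and |⟨r^4s⟩| = 2, so |H| is a multiple of lcm(2, 2) = 2 and divides |G| = 30.
Closing under the operation: H = {e, r^3, r^6, r^9, r^12, rs, r^4s, r^7s, r^10s, r^13s}, so |H| = 10.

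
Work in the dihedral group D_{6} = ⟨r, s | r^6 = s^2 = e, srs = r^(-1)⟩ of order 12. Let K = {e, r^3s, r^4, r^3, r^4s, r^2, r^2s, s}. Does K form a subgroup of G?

No

|K| = 8 does not divide |G| = 12, so by Lagrange K is not a subgroup.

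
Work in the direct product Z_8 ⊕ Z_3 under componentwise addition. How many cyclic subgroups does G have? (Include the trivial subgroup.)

8

Group the elements of G by the cyclic subgroup they generate; each cyclic subgroup of order d accounts for φ(d) elements.
Cyclic subgroups by order — order 1: 1; order 2: 1; order 3: 1; order 4: 1; order 6: 1; order 8: 1; order 12: 1; order 24: 1.
Total: 8.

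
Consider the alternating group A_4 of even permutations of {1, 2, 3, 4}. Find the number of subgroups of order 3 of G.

|G| = 12 and 3 | 12, so subgroups of order 3 are possible by Lagrange.
The subgroups of order 3 are: {e, (1 2 3), (1 3 2)}; {e, (1 2 4), (1 4 2)}; {e, (1 3 4), (1 4 3)}; {e, (2 3 4), (2 4 3)}.
So G has 4 subgroups of order 3.

4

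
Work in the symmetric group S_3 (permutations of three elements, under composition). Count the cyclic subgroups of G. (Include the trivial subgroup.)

Each element a generates a cyclic subgroup ⟨a⟩; distinct elements may generate the same one (a cyclic group of order d has φ(d) generators).
Cyclic subgroups by order — order 1: 1; order 2: 3; order 3: 1.
Total: 5.

5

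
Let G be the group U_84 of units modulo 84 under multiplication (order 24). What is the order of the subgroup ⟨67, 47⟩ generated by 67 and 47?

12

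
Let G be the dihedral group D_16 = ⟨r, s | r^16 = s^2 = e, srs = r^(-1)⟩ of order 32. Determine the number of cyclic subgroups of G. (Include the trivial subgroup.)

21

Group the elements of G by the cyclic subgroup they generate; each cyclic subgroup of order d accounts for φ(d) elements.
Cyclic subgroups by order — order 1: 1; order 2: 17; order 4: 1; order 8: 1; order 16: 1.
Total: 21.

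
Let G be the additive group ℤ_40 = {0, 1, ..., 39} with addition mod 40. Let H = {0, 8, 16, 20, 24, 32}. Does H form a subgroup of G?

|H| = 6 does not divide |G| = 40, so by Lagrange H is not a subgroup.

No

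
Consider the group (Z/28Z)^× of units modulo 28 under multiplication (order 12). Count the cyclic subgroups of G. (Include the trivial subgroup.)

8

Each element a generates a cyclic subgroup ⟨a⟩; distinct elements may generate the same one (a cyclic group of order d has φ(d) generators).
Cyclic subgroups by order — order 1: 1; order 2: 3; order 3: 1; order 6: 3.
Total: 8.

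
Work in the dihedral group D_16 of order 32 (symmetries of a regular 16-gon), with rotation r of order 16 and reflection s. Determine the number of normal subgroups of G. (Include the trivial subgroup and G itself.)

8

G has 36 subgroups. Checking conjugation-invariance by order — order 1: 1/1 normal; order 2: 1/17 normal; order 4: 1/9 normal; order 8: 1/5 normal; order 16: 3/3 normal; order 32: 1/1 normal.
Total normal subgroups: 8.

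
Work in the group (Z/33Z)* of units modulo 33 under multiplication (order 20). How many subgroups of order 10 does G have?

3

|G| = 20 and 10 | 20, so subgroups of order 10 are possible by Lagrange.
The subgroups of order 10 are: {1, 4, 7, 10, 13, 16, 19, 25, 28, 31}; {1, 4, 5, 14, 16, 20, 23, 25, 26, 31}; {1, 2, 4, 8, 16, 17, 25, 29, 31, 32}.
So G has 3 subgroups of order 10.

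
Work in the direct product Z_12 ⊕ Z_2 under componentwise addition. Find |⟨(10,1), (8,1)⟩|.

12

|⟨(10,1)⟩| = 6 and |⟨(8,1)⟩| = 6, so |H| is a multiple of lcm(6, 6) = 6 and divides |G| = 24.
Closing under the operation: H = {(0,0), (0,1), (2,0), (2,1), (4,0), (4,1), (6,0), (6,1), (8,0), (8,1), (10,0), (10,1)}, so |H| = 12.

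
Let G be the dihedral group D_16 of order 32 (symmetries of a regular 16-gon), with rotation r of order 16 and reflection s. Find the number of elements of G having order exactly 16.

8

The elements of order 16 are: r, r^3, r^5, r^7, r^9, r^11, r^13, r^15.
That's 8.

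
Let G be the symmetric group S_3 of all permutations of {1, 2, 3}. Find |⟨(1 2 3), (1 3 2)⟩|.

3

|⟨(1 2 3)⟩| = 3 and |⟨(1 3 2)⟩| = 3, so |H| is a multiple of lcm(3, 3) = 3 and divides |G| = 6.
Closing under the operation: H = {e, (1 2 3), (1 3 2)}, so |H| = 3.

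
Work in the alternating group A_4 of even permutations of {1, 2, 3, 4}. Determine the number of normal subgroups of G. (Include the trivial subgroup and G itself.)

3

G has 10 subgroups. Checking conjugation-invariance by order — order 1: 1/1 normal; order 2: 0/3 normal; order 3: 0/4 normal; order 4: 1/1 normal; order 12: 1/1 normal.
Total normal subgroups: 3.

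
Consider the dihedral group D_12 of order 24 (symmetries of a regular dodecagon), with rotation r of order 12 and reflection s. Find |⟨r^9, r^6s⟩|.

|⟨r^9⟩| = 4 and |⟨r^6s⟩| = 2, so |H| is a multiple of lcm(4, 2) = 4 and divides |G| = 24.
Closing under the operation: H = {e, r^3, r^6, r^9, s, r^3s, r^6s, r^9s}, so |H| = 8.

8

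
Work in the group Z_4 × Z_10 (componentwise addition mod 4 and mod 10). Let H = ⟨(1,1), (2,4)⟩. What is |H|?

20

|⟨(1,1)⟩| = 20 and |⟨(2,4)⟩| = 10, so |H| is a multiple of lcm(20, 10) = 20 and divides |G| = 40.
Closing under the operation: H = {(0,0), (0,2), (0,4), (0,6), (0,8), (1,1), (1,3), (1,5), (1,7), (1,9), (2,0), (2,2), (2,4), (2,6), (2,8), (3,1), (3,3), (3,5), (3,7), (3,9)}, so |H| = 20.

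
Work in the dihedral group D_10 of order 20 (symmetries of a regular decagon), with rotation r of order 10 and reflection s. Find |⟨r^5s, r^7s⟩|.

|⟨r^5s⟩| = 2 and |⟨r^7s⟩| = 2, so |H| is a multiple of lcm(2, 2) = 2 and divides |G| = 20.
Closing under the operation: H = {e, r^2, r^4, r^6, r^8, rs, r^3s, r^5s, r^7s, r^9s}, so |H| = 10.

10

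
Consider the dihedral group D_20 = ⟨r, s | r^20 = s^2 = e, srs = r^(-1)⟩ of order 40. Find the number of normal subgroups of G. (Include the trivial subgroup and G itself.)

G has 48 subgroups. Checking conjugation-invariance by order — order 1: 1/1 normal; order 2: 1/21 normal; order 4: 1/11 normal; order 5: 1/1 normal; order 8: 0/5 normal; order 10: 1/5 normal; order 20: 3/3 normal; order 40: 1/1 normal.
Total normal subgroups: 9.

9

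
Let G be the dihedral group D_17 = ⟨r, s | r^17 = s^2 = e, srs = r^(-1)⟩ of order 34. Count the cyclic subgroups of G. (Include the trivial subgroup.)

19

A cyclic subgroup of order d is generated by each of its φ(d) elements of order d, so the cyclic subgroups of order d number (#elements of order d)/φ(d).
Cyclic subgroups by order — order 1: 1; order 2: 17; order 17: 1.
Total: 19.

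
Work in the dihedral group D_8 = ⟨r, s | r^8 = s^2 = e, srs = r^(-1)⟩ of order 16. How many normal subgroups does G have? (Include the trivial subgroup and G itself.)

G has 19 subgroups. Checking conjugation-invariance by order — order 1: 1/1 normal; order 2: 1/9 normal; order 4: 1/5 normal; order 8: 3/3 normal; order 16: 1/1 normal.
Total normal subgroups: 7.

7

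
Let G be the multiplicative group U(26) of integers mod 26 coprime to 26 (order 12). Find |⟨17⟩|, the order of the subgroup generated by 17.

Compute successive powers of 17 mod 26: 17, 3, 25, 9, 23, 1; 17^6 ≡ 1 (mod 26).
So |⟨17⟩| = 6.

6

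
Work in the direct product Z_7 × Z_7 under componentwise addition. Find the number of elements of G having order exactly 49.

0

An element (a,b) has order lcm(ord(a), ord(b)); count pairs with lcm equal to 49.
Enumerating gives 0 such elements.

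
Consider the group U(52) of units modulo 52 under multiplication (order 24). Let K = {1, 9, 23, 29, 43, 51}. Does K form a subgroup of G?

|K| = 6 divides |G| = 24, consistent with Lagrange.
K contains the identity, every element's inverse is in K, and K is closed under ·: it is a subgroup.
In fact K = ⟨23⟩.

Yes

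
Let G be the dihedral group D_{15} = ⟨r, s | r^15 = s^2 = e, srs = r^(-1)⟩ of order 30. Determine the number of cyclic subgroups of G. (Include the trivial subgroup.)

19

A cyclic subgroup of order d is generated by each of its φ(d) elements of order d, so the cyclic subgroups of order d number (#elements of order d)/φ(d).
Cyclic subgroups by order — order 1: 1; order 2: 15; order 3: 1; order 5: 1; order 15: 1.
Total: 19.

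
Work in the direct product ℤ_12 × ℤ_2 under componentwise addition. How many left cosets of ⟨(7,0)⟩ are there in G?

|⟨(7,0)⟩| = 12 and |G| = 24.
By Lagrange, [G : H] = |G|/|H| = 24/12 = 2.

2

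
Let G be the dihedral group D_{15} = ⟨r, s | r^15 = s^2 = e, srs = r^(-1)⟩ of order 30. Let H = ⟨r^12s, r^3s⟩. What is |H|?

|⟨r^12s⟩| = 2 and |⟨r^3s⟩| = 2, so |H| is a multiple of lcm(2, 2) = 2 and divides |G| = 30.
Closing under the operation: H = {e, r^3, r^6, r^9, r^12, s, r^3s, r^6s, r^9s, r^12s}, so |H| = 10.

10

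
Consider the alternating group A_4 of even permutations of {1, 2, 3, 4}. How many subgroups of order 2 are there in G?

|G| = 12 and 2 | 12, so subgroups of order 2 are possible by Lagrange.
The subgroups of order 2 are: {e, (1 2)(3 4)}; {e, (1 3)(2 4)}; {e, (1 4)(2 3)}.
So G has 3 subgroups of order 2.

3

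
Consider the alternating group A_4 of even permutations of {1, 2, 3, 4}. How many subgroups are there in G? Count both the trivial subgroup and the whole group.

|G| = 12, so by Lagrange every subgroup order divides 12. Divisors: 1, 2, 3, 4, 6, 12.
Subgroups by order — order 1: 1; order 2: 3; order 3: 4; order 4: 1; order 6: 0; order 12: 1.
Total: 1 + 3 + 4 + 1 + 0 + 1 = 10.

10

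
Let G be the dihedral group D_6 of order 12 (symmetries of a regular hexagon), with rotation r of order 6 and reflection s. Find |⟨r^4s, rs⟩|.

|⟨r^4s⟩| = 2 and |⟨rs⟩| = 2, so |H| is a multiple of lcm(2, 2) = 2 and divides |G| = 12.
Closing under the operation: H = {e, r^3, rs, r^4s}, so |H| = 4.

4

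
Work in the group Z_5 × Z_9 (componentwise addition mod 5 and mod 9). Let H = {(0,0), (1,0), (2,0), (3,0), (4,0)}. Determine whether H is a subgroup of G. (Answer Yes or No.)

Yes

|H| = 5 divides |G| = 45, consistent with Lagrange.
H contains the identity, every element's inverse is in H, and H is closed under +: it is a subgroup.
In fact H = ⟨(4,0)⟩.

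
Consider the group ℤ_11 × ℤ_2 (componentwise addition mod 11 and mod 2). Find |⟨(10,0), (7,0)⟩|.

|⟨(10,0)⟩| = 11 and |⟨(7,0)⟩| = 11, so |H| is a multiple of lcm(11, 11) = 11 and divides |G| = 22.
Closing under the operation: H = {(0,0), (1,0), (2,0), (3,0), (4,0), (5,0), (6,0), (7,0), (8,0), (9,0), (10,0)}, so |H| = 11.

11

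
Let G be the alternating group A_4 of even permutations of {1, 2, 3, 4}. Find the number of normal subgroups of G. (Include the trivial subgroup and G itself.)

3

G has 10 subgroups. Checking conjugation-invariance by order — order 1: 1/1 normal; order 2: 0/3 normal; order 3: 0/4 normal; order 4: 1/1 normal; order 12: 1/1 normal.
Total normal subgroups: 3.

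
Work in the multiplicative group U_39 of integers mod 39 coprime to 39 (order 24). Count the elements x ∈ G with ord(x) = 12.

The elements of order 12 are: 2, 7, 11, 19, 20, 28, 32, 37.
That's 8.

8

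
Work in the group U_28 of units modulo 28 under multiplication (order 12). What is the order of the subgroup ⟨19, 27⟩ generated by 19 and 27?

6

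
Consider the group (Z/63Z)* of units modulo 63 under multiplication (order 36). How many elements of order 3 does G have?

The elements of order 3 are: 4, 16, 22, 25, 37, 43, 46, 58.
That's 8.

8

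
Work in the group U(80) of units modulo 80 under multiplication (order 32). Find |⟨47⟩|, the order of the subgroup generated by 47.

Compute successive powers of 47 mod 80: 47, 49, 63, 1; 47^4 ≡ 1 (mod 80).
So |⟨47⟩| = 4.

4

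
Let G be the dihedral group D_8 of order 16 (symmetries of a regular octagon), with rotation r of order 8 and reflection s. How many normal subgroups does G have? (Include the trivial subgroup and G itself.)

G has 19 subgroups. Checking conjugation-invariance by order — order 1: 1/1 normal; order 2: 1/9 normal; order 4: 1/5 normal; order 8: 3/3 normal; order 16: 1/1 normal.
Total normal subgroups: 7.

7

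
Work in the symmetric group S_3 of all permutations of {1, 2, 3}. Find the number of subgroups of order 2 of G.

|G| = 6 and 2 | 6, so subgroups of order 2 are possible by Lagrange.
The subgroups of order 2 are: {e, (1 2)}; {e, (1 3)}; {e, (2 3)}.
So G has 3 subgroups of order 2.

3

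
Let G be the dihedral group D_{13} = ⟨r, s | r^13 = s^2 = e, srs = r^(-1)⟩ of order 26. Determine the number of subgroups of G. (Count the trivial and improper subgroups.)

|G| = 26, so by Lagrange every subgroup order divides 26. Divisors: 1, 2, 13, 26.
Subgroups by order — order 1: 1; order 2: 13; order 13: 1; order 26: 1.
Total: 1 + 13 + 1 + 1 = 16.

16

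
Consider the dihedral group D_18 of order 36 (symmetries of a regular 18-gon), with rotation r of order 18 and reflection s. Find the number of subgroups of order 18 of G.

3

|G| = 36 and 18 | 36, so subgroups of order 18 are possible by Lagrange.
The subgroups of order 18 are: {e, r, r^2, r^3, r^4, r^5, r^6, r^7, r^8, r^9, r^10, r^11, r^12, r^13, r^14, r^15, r^16, r^17}; {e, r^2, r^4, r^6, r^8, r^10, r^12, r^14, r^16, s, r^2s, r^4s, r^6s, r^8s, r^10s, r^12s, r^14s, r^16s}; {e, r^2, r^4, r^6, r^8, r^10, r^12, r^14, r^16, rs, r^3s, r^5s, r^7s, r^9s, r^11s, r^13s, r^15s, r^17s}.
So G has 3 subgroups of order 18.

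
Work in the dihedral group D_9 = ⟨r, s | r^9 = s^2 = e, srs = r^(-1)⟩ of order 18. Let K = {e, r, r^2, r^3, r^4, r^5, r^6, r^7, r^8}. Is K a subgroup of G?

Yes

|K| = 9 divides |G| = 18, consistent with Lagrange.
K contains the identity, every element's inverse is in K, and K is closed under ·: it is a subgroup.
In fact K = ⟨r^4⟩.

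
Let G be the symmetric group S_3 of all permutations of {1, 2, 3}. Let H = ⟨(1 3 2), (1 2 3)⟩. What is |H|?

|⟨(1 3 2)⟩| = 3 and |⟨(1 2 3)⟩| = 3, so |H| is a multiple of lcm(3, 3) = 3 and divides |G| = 6.
Closing under the operation: H = {e, (1 2 3), (1 3 2)}, so |H| = 3.

3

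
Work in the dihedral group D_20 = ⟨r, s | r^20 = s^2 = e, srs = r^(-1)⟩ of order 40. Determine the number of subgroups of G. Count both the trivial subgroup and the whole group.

48

|G| = 40, so by Lagrange every subgroup order divides 40. Divisors: 1, 2, 4, 5, 8, 10, 20, 40.
Subgroups by order — order 1: 1; order 2: 21; order 4: 11; order 5: 1; order 8: 5; order 10: 5; order 20: 3; order 40: 1.
Total: 1 + 21 + 11 + 1 + 5 + 5 + 3 + 1 = 48.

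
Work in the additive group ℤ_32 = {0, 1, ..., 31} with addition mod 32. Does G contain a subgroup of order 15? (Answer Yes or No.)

No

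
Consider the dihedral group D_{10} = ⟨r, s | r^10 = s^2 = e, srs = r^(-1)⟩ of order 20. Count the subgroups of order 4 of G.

5

|G| = 20 and 4 | 20, so subgroups of order 4 are possible by Lagrange.
The subgroups of order 4 are: {e, r^5, r^2s, r^7s}; {e, r^5, r^3s, r^8s}; {e, r^5, r^4s, r^9s}; {e, r^5, s, r^5s}; … (5 in all).
So G has 5 subgroups of order 4.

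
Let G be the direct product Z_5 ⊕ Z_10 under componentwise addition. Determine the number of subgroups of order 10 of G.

|G| = 50 and 10 | 50, so subgroups of order 10 are possible by Lagrange.
The subgroups of order 10 are: {(0,0), (0,1), (0,2), (0,3), (0,4), (0,5), (0,6), (0,7), (0,8), (0,9)}; {(0,0), (0,5), (1,0), (1,5), (2,0), (2,5), (3,0), (3,5), (4,0), (4,5)}; {(0,0), (0,5), (1,1), (1,6), (2,2), (2,7), (3,3), (3,8), (4,4), (4,9)}; {(0,0), (0,5), (1,2), (1,7), (2,4), (2,9), (3,1), (3,6), (4,3), (4,8)}; … (6 in all).
So G has 6 subgroups of order 10.

6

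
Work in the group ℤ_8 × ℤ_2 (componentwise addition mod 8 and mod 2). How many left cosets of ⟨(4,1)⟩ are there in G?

8

|⟨(4,1)⟩| = 2 and |G| = 16.
By Lagrange, [G : H] = |G|/|H| = 16/2 = 8.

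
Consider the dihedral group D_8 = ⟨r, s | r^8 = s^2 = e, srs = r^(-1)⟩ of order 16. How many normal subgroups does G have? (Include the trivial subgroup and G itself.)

7

G has 19 subgroups. Checking conjugation-invariance by order — order 1: 1/1 normal; order 2: 1/9 normal; order 4: 1/5 normal; order 8: 3/3 normal; order 16: 1/1 normal.
Total normal subgroups: 7.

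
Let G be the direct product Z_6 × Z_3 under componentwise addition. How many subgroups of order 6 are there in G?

|G| = 18 and 6 | 18, so subgroups of order 6 are possible by Lagrange.
The subgroups of order 6 are: {(0,0), (0,1), (0,2), (3,0), (3,1), (3,2)}; {(0,0), (1,0), (2,0), (3,0), (4,0), (5,0)}; {(0,0), (1,1), (2,2), (3,0), (4,1), (5,2)}; {(0,0), (1,2), (2,1), (3,0), (4,2), (5,1)}.
So G has 4 subgroups of order 6.

4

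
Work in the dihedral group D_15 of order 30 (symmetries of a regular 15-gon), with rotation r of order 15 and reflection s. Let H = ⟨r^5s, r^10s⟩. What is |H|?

6

|⟨r^5s⟩| = 2 and |⟨r^10s⟩| = 2, so |H| is a multiple of lcm(2, 2) = 2 and divides |G| = 30.
Closing under the operation: H = {e, r^5, r^10, s, r^5s, r^10s}, so |H| = 6.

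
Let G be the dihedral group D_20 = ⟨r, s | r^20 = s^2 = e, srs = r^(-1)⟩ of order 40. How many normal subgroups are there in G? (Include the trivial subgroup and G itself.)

9

G has 48 subgroups. Checking conjugation-invariance by order — order 1: 1/1 normal; order 2: 1/21 normal; order 4: 1/11 normal; order 5: 1/1 normal; order 8: 0/5 normal; order 10: 1/5 normal; order 20: 3/3 normal; order 40: 1/1 normal.
Total normal subgroups: 9.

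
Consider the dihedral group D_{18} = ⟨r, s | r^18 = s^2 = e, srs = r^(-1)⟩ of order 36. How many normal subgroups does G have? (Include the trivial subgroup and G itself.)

9

G has 45 subgroups. Checking conjugation-invariance by order — order 1: 1/1 normal; order 2: 1/19 normal; order 3: 1/1 normal; order 4: 0/9 normal; order 6: 1/7 normal; order 9: 1/1 normal; order 12: 0/3 normal; order 18: 3/3 normal; order 36: 1/1 normal.
Total normal subgroups: 9.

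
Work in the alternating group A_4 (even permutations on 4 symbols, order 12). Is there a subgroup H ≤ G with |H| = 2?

Yes

2 | 12. A subgroup of order 2 is {e, (1 2)(3 4)}.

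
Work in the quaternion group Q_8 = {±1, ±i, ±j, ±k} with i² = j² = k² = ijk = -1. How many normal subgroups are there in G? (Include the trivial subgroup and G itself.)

6

G has 6 subgroups. Checking conjugation-invariance by order — order 1: 1/1 normal; order 2: 1/1 normal; order 4: 3/3 normal; order 8: 1/1 normal.
Total normal subgroups: 6.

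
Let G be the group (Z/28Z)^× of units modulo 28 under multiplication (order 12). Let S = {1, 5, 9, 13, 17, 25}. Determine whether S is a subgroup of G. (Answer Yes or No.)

|S| = 6 divides |G| = 12, consistent with Lagrange.
S contains the identity, every element's inverse is in S, and S is closed under ·: it is a subgroup.
In fact S = ⟨17⟩.

Yes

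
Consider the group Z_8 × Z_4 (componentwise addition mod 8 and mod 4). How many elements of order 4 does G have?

12

An element (a,b) has order lcm(ord(a), ord(b)); count pairs with lcm equal to 4.
Enumerating gives 12 such elements.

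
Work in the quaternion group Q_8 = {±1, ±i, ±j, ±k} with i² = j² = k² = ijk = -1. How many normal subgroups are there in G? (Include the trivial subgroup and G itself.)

G has 6 subgroups. Checking conjugation-invariance by order — order 1: 1/1 normal; order 2: 1/1 normal; order 4: 3/3 normal; order 8: 1/1 normal.
Total normal subgroups: 6.

6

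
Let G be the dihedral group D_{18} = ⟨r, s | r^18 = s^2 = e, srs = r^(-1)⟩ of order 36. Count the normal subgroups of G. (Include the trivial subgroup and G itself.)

9

G has 45 subgroups. Checking conjugation-invariance by order — order 1: 1/1 normal; order 2: 1/19 normal; order 3: 1/1 normal; order 4: 0/9 normal; order 6: 1/7 normal; order 9: 1/1 normal; order 12: 0/3 normal; order 18: 3/3 normal; order 36: 1/1 normal.
Total normal subgroups: 9.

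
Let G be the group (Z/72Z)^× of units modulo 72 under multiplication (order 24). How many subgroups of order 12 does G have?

|G| = 24 and 12 | 24, so subgroups of order 12 are possible by Lagrange.
The subgroups of order 12 are: {1, 11, 13, 23, 25, 35, 37, 47, 49, 59, 61, 71}; {1, 11, 17, 19, 25, 35, 41, 43, 49, 59, 65, 67}; {1, 5, 7, 11, 25, 29, 31, 35, 49, 53, 55, 59}; {1, 5, 13, 17, 25, 29, 37, 41, 49, 53, 61, 65}; … (7 in all).
So G has 7 subgroups of order 12.

7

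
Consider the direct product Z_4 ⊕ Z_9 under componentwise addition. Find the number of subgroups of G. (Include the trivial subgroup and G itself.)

|G| = 36, so by Lagrange every subgroup order divides 36. Divisors: 1, 2, 3, 4, 6, 9, 12, 18, 36.
Subgroups by order — order 1: 1; order 2: 1; order 3: 1; order 4: 1; order 6: 1; order 9: 1; order 12: 1; order 18: 1; order 36: 1.
Total: 1 + 1 + 1 + 1 + 1 + 1 + 1 + 1 + 1 = 9.

9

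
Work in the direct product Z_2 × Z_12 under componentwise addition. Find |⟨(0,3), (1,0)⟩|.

|⟨(0,3)⟩| = 4 and |⟨(1,0)⟩| = 2, so |H| is a multiple of lcm(4, 2) = 4 and divides |G| = 24.
Closing under the operation: H = {(0,0), (0,3), (0,6), (0,9), (1,0), (1,3), (1,6), (1,9)}, so |H| = 8.

8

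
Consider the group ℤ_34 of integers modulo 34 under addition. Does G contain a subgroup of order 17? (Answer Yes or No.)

17 | 34. A subgroup of order 17 is {0, 2, 4, 6, 8, 10, 12, 14, 16, 18, 20, 22, 24, 26, 28, 30, 32}.

Yes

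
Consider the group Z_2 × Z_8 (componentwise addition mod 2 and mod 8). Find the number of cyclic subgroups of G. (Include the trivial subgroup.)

8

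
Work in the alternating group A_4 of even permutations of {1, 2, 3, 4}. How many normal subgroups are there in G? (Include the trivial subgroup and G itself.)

3

G has 10 subgroups. Checking conjugation-invariance by order — order 1: 1/1 normal; order 2: 0/3 normal; order 3: 0/4 normal; order 4: 1/1 normal; order 12: 1/1 normal.
Total normal subgroups: 3.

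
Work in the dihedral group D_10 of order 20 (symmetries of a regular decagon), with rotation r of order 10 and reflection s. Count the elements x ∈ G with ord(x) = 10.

4

The elements of order 10 are: r, r^3, r^7, r^9.
That's 4.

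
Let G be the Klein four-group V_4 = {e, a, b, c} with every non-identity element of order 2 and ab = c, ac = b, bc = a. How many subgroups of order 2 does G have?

|G| = 4 and 2 | 4, so subgroups of order 2 are possible by Lagrange.
The subgroups of order 2 are: {e, a}; {e, b}; {e, c}.
So G has 3 subgroups of order 2.

3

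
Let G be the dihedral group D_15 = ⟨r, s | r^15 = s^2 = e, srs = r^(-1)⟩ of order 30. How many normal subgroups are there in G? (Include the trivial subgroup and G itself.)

5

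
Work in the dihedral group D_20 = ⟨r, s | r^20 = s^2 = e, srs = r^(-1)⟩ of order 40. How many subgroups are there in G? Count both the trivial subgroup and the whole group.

|G| = 40, so by Lagrange every subgroup order divides 40. Divisors: 1, 2, 4, 5, 8, 10, 20, 40.
Subgroups by order — order 1: 1; order 2: 21; order 4: 11; order 5: 1; order 8: 5; order 10: 5; order 20: 3; order 40: 1.
Total: 1 + 21 + 11 + 1 + 5 + 5 + 3 + 1 = 48.

48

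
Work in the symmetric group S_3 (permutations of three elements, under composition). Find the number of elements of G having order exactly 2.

3

The elements of order 2 are: (2 3), (1 2), (1 3).
That's 3.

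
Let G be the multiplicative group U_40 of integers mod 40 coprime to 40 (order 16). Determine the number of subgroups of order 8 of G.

|G| = 16 and 8 | 16, so subgroups of order 8 are possible by Lagrange.
The subgroups of order 8 are: {1, 7, 9, 11, 13, 19, 23, 37}; {1, 3, 9, 11, 17, 19, 27, 33}; {1, 9, 11, 19, 21, 29, 31, 39}; {1, 9, 13, 17, 21, 29, 33, 37}; … (7 in all).
So G has 7 subgroups of order 8.

7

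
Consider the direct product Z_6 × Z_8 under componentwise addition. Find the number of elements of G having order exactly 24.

16

An element (a,b) has order lcm(ord(a), ord(b)); count pairs with lcm equal to 24.
Enumerating gives 16 such elements.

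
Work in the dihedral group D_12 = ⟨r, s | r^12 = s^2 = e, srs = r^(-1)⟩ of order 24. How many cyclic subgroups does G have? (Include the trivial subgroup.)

18

Group the elements of G by the cyclic subgroup they generate; each cyclic subgroup of order d accounts for φ(d) elements.
Cyclic subgroups by order — order 1: 1; order 2: 13; order 3: 1; order 4: 1; order 6: 1; order 12: 1.
Total: 18.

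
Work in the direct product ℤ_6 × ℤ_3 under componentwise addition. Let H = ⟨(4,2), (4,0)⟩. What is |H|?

9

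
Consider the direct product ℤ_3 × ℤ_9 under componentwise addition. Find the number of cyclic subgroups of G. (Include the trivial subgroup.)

Group the elements of G by the cyclic subgroup they generate; each cyclic subgroup of order d accounts for φ(d) elements.
Cyclic subgroups by order — order 1: 1; order 3: 4; order 9: 3.
Total: 8.

8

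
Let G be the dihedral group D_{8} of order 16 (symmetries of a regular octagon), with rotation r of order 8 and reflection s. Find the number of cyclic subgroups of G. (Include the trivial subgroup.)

A cyclic subgroup of order d is generated by each of its φ(d) elements of order d, so the cyclic subgroups of order d number (#elements of order d)/φ(d).
Cyclic subgroups by order — order 1: 1; order 2: 9; order 4: 1; order 8: 1.
Total: 12.

12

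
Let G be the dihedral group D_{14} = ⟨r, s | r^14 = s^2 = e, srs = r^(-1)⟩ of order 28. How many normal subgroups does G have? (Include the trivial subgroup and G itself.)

G has 28 subgroups. Checking conjugation-invariance by order — order 1: 1/1 normal; order 2: 1/15 normal; order 4: 0/7 normal; order 7: 1/1 normal; order 14: 3/3 normal; order 28: 1/1 normal.
Total normal subgroups: 7.

7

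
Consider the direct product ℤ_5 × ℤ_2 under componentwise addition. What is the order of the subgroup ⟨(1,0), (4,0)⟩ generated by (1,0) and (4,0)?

|⟨(1,0)⟩| = 5 and |⟨(4,0)⟩| = 5, so |H| is a multiple of lcm(5, 5) = 5 and divides |G| = 10.
Closing under the operation: H = {(0,0), (1,0), (2,0), (3,0), (4,0)}, so |H| = 5.

5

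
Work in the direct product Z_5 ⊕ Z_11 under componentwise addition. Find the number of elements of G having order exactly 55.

40

An element (a,b) has order lcm(ord(a), ord(b)); count pairs with lcm equal to 55.
Enumerating gives 40 such elements.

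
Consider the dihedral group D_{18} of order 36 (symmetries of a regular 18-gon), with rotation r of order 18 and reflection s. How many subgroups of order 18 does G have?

3

|G| = 36 and 18 | 36, so subgroups of order 18 are possible by Lagrange.
The subgroups of order 18 are: {e, r, r^2, r^3, r^4, r^5, r^6, r^7, r^8, r^9, r^10, r^11, r^12, r^13, r^14, r^15, r^16, r^17}; {e, r^2, r^4, r^6, r^8, r^10, r^12, r^14, r^16, s, r^2s, r^4s, r^6s, r^8s, r^10s, r^12s, r^14s, r^16s}; {e, r^2, r^4, r^6, r^8, r^10, r^12, r^14, r^16, rs, r^3s, r^5s, r^7s, r^9s, r^11s, r^13s, r^15s, r^17s}.
So G has 3 subgroups of order 18.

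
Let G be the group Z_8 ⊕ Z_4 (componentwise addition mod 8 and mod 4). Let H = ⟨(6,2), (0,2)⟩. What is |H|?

8

|⟨(6,2)⟩| = 4 and |⟨(0,2)⟩| = 2, so |H| is a multiple of lcm(4, 2) = 4 and divides |G| = 32.
Closing under the operation: H = {(0,0), (0,2), (2,0), (2,2), (4,0), (4,2), (6,0), (6,2)}, so |H| = 8.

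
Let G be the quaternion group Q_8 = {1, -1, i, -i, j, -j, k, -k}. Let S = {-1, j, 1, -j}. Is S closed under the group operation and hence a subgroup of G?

|S| = 4 divides |G| = 8, consistent with Lagrange.
S contains the identity, every element's inverse is in S, and S is closed under ·: it is a subgroup.
In fact S = ⟨j⟩.

Yes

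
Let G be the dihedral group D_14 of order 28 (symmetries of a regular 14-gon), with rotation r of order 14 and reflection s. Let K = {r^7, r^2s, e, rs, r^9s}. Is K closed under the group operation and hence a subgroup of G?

No

|K| = 5 does not divide |G| = 28, so by Lagrange K is not a subgroup.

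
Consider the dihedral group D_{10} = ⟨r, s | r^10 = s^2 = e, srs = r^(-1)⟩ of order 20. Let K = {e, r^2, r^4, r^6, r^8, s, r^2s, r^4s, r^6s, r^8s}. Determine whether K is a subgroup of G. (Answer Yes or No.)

Yes

|K| = 10 divides |G| = 20, consistent with Lagrange.
K contains the identity, every element's inverse is in K, and K is closed under ·: it is a subgroup.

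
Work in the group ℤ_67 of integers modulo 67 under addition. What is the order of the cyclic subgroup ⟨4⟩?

In ℤ_67, the order of an element a is n/gcd(a, n).
gcd(4, 67) = 1, so |⟨4⟩| = 67/1 = 67.

67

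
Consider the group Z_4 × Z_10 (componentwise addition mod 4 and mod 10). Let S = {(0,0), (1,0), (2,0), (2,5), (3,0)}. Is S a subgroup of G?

No

Closure fails: (1,0) + (2,5) = (3,5) ∉ S. So S is not a subgroup.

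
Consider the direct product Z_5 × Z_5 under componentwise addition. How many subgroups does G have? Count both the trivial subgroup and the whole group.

|G| = 25, so by Lagrange every subgroup order divides 25. Divisors: 1, 5, 25.
Subgroups by order — order 1: 1; order 5: 6; order 25: 1.
Total: 1 + 6 + 1 = 8.

8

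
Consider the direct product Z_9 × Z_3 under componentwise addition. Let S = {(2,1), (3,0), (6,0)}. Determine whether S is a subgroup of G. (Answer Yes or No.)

No

The identity (0,0) ∉ S, so S is not a subgroup.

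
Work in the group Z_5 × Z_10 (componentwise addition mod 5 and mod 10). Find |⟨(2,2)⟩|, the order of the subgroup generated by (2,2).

The order of (2,2) in Z_5 × Z_10 is lcm(ord(2) in Z_5, ord(2) in Z_10).
ord(2) = 5 and ord(2) = 5, so |⟨(2,2)⟩| = lcm(5, 5) = 5.

5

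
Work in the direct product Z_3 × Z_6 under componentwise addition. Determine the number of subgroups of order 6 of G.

|G| = 18 and 6 | 18, so subgroups of order 6 are possible by Lagrange.
The subgroups of order 6 are: {(0,0), (0,1), (0,2), (0,3), (0,4), (0,5)}; {(0,0), (0,3), (1,0), (1,3), (2,0), (2,3)}; {(0,0), (0,3), (1,1), (1,4), (2,2), (2,5)}; {(0,0), (0,3), (1,2), (1,5), (2,1), (2,4)}.
So G has 4 subgroups of order 6.

4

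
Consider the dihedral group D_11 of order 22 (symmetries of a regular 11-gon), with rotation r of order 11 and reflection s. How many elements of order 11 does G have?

Enumerating element orders in G gives 10 elements of order 11.

10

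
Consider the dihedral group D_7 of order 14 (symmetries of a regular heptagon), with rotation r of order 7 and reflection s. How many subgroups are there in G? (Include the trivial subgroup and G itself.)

|G| = 14, so by Lagrange every subgroup order divides 14. Divisors: 1, 2, 7, 14.
Subgroups by order — order 1: 1; order 2: 7; order 7: 1; order 14: 1.
Total: 1 + 7 + 1 + 1 = 10.

10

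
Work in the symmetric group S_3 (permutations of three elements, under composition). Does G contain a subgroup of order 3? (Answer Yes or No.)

Yes

3 | 6. A subgroup of order 3 is {e, (1 2 3), (1 3 2)}.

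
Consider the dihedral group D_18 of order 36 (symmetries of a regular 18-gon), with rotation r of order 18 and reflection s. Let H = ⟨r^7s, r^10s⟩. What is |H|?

|⟨r^7s⟩| = 2 and |⟨r^10s⟩| = 2, so |H| is a multiple of lcm(2, 2) = 2 and divides |G| = 36.
Closing under the operation: H = {e, r^3, r^6, r^9, r^12, r^15, rs, r^4s, r^7s, r^10s, r^13s, r^16s}, so |H| = 12.

12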